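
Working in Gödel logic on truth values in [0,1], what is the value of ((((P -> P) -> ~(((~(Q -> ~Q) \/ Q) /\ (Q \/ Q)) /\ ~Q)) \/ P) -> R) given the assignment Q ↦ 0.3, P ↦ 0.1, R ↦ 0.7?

0.70

(P -> P): 0.1 ≤ 0.1, so result = 1
~Q: Gödel ¬ of 0.3 = 0 (operand ≠ 0)
(Q -> ~Q): 0.3 > 0, so result = 0
~(Q -> ~Q): Gödel ¬ of 0 = 1 (operand is 0)
(~(Q -> ~Q) \/ Q) = max(1, 0.3) = 1
(Q \/ Q) = max(0.3, 0.3) = 0.3
((~(Q -> ~Q) \/ Q) /\ (Q \/ Q)) = min(1, 0.3) = 0.3
~Q: Gödel ¬ of 0.3 = 0 (operand ≠ 0)
(((~(Q -> ~Q) \/ Q) /\ (Q \/ Q)) /\ ~Q) = min(0.3, 0) = 0
~(((~(Q -> ~Q) \/ Q) /\ (Q \/ Q)) /\ ~Q): Gödel ¬ of 0 = 1 (operand is 0)
((P -> P) -> ~(((~(Q -> ~Q) \/ Q) /\ (Q \/ Q)) /\ ~Q)): 1 ≤ 1, so result = 1
(((P -> P) -> ~(((~(Q -> ~Q) \/ Q) /\ (Q \/ Q)) /\ ~Q)) \/ P) = max(1, 0.1) = 1
((((P -> P) -> ~(((~(Q -> ~Q) \/ Q) /\ (Q \/ Q)) /\ ~Q)) \/ P) -> R): 1 > 0.7, so result = 0.7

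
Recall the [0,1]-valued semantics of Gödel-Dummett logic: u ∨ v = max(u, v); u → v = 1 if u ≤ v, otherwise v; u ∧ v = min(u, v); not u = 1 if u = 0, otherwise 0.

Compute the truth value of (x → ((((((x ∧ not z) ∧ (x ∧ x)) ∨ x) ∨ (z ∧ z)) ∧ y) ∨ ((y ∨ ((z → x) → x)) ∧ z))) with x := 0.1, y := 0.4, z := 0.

1.00

not z: Gödel ¬ of 0 = 1 (operand is 0)
(x ∧ not z) = min(0.1, 1) = 0.1
(x ∧ x) = min(0.1, 0.1) = 0.1
((x ∧ not z) ∧ (x ∧ x)) = min(0.1, 0.1) = 0.1
(((x ∧ not z) ∧ (x ∧ x)) ∨ x) = max(0.1, 0.1) = 0.1
(z ∧ z) = min(0, 0) = 0
((((x ∧ not z) ∧ (x ∧ x)) ∨ x) ∨ (z ∧ z)) = max(0.1, 0) = 0.1
(((((x ∧ not z) ∧ (x ∧ x)) ∨ x) ∨ (z ∧ z)) ∧ y) = min(0.1, 0.4) = 0.1
(z → x): 0 ≤ 0.1, so result = 1
((z → x) → x): 1 > 0.1, so result = 0.1
(y ∨ ((z → x) → x)) = max(0.4, 0.1) = 0.4
((y ∨ ((z → x) → x)) ∧ z) = min(0.4, 0) = 0
((((((x ∧ not z) ∧ (x ∧ x)) ∨ x) ∨ (z ∧ z)) ∧ y) ∨ ((y ∨ ((z → x) → x)) ∧ z)) = max(0.1, 0) = 0.1
(x → ((((((x ∧ not z) ∧ (x ∧ x)) ∨ x) ∨ (z ∧ z)) ∧ y) ∨ ((y ∨ ((z → x) → x)) ∧ z))): 0.1 ≤ 0.1, so result = 1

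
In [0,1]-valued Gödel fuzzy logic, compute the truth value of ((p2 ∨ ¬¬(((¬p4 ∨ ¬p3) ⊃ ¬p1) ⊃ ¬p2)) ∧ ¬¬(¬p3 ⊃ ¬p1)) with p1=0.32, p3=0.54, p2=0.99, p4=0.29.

¬p4: Gödel ¬ of 0.29 = 0 (operand ≠ 0)
¬p3: Gödel ¬ of 0.54 = 0 (operand ≠ 0)
(¬p4 ∨ ¬p3) = max(0, 0) = 0
¬p1: Gödel ¬ of 0.32 = 0 (operand ≠ 0)
((¬p4 ∨ ¬p3) ⊃ ¬p1): 0 ≤ 0, so result = 1
¬p2: Gödel ¬ of 0.99 = 0 (operand ≠ 0)
(((¬p4 ∨ ¬p3) ⊃ ¬p1) ⊃ ¬p2): 1 > 0, so result = 0
¬(((¬p4 ∨ ¬p3) ⊃ ¬p1) ⊃ ¬p2): Gödel ¬ of 0 = 1 (operand is 0)
¬¬(((¬p4 ∨ ¬p3) ⊃ ¬p1) ⊃ ¬p2): Gödel ¬ of 1 = 0 (operand ≠ 0)
(p2 ∨ ¬¬(((¬p4 ∨ ¬p3) ⊃ ¬p1) ⊃ ¬p2)) = max(0.99, 0) = 0.99
¬p3: Gödel ¬ of 0.54 = 0 (operand ≠ 0)
¬p1: Gödel ¬ of 0.32 = 0 (operand ≠ 0)
(¬p3 ⊃ ¬p1): 0 ≤ 0, so result = 1
¬(¬p3 ⊃ ¬p1): Gödel ¬ of 1 = 0 (operand ≠ 0)
¬¬(¬p3 ⊃ ¬p1): Gödel ¬ of 0 = 1 (operand is 0)
((p2 ∨ ¬¬(((¬p4 ∨ ¬p3) ⊃ ¬p1) ⊃ ¬p2)) ∧ ¬¬(¬p3 ⊃ ¬p1)) = min(0.99, 1) = 0.99

0.99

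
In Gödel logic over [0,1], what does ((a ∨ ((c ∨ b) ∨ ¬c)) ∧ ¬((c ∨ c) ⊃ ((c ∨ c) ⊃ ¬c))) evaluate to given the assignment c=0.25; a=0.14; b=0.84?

(c ∨ b) = max(0.25, 0.84) = 0.84
¬c: Gödel ¬ of 0.25 = 0 (operand ≠ 0)
((c ∨ b) ∨ ¬c) = max(0.84, 0) = 0.84
(a ∨ ((c ∨ b) ∨ ¬c)) = max(0.14, 0.84) = 0.84
(c ∨ c) = max(0.25, 0.25) = 0.25
(c ∨ c) = max(0.25, 0.25) = 0.25
¬c: Gödel ¬ of 0.25 = 0 (operand ≠ 0)
((c ∨ c) ⊃ ¬c): 0.25 > 0, so result = 0
((c ∨ c) ⊃ ((c ∨ c) ⊃ ¬c)): 0.25 > 0, so result = 0
¬((c ∨ c) ⊃ ((c ∨ c) ⊃ ¬c)): Gödel ¬ of 0 = 1 (operand is 0)
((a ∨ ((c ∨ b) ∨ ¬c)) ∧ ¬((c ∨ c) ⊃ ((c ∨ c) ⊃ ¬c))) = min(0.84, 1) = 0.84

0.84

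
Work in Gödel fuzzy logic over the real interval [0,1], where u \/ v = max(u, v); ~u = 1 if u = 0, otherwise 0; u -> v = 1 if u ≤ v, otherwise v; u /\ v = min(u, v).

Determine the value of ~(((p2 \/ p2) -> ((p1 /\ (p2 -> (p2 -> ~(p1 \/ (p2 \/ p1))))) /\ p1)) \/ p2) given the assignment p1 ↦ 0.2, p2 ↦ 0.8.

0.00

(p2 \/ p2) = max(0.8, 0.8) = 0.8
(p2 \/ p1) = max(0.8, 0.2) = 0.8
(p1 \/ (p2 \/ p1)) = max(0.2, 0.8) = 0.8
~(p1 \/ (p2 \/ p1)): Gödel ¬ of 0.8 = 0 (operand ≠ 0)
(p2 -> ~(p1 \/ (p2 \/ p1))): 0.8 > 0, so result = 0
(p2 -> (p2 -> ~(p1 \/ (p2 \/ p1)))): 0.8 > 0, so result = 0
(p1 /\ (p2 -> (p2 -> ~(p1 \/ (p2 \/ p1))))) = min(0.2, 0) = 0
((p1 /\ (p2 -> (p2 -> ~(p1 \/ (p2 \/ p1))))) /\ p1) = min(0, 0.2) = 0
((p2 \/ p2) -> ((p1 /\ (p2 -> (p2 -> ~(p1 \/ (p2 \/ p1))))) /\ p1)): 0.8 > 0, so result = 0
(((p2 \/ p2) -> ((p1 /\ (p2 -> (p2 -> ~(p1 \/ (p2 \/ p1))))) /\ p1)) \/ p2) = max(0, 0.8) = 0.8
~(((p2 \/ p2) -> ((p1 /\ (p2 -> (p2 -> ~(p1 \/ (p2 \/ p1))))) /\ p1)) \/ p2): Gödel ¬ of 0.8 = 0 (operand ≠ 0)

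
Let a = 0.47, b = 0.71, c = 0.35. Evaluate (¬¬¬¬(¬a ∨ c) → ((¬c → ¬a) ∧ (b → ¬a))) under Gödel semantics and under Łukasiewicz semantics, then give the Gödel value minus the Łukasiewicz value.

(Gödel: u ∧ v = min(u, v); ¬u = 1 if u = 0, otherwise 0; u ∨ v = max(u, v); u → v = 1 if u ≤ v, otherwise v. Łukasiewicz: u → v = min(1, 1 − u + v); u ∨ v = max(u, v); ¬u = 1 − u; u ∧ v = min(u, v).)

Gödel evaluation:
  ¬a: Gödel ¬ of 0.47 = 0 (operand ≠ 0)
  (¬a ∨ c) = max(0, 0.35) = 0.35
  ¬(¬a ∨ c): Gödel ¬ of 0.35 = 0 (operand ≠ 0)
  ¬¬(¬a ∨ c): Gödel ¬ of 0 = 1 (operand is 0)
  ¬¬¬(¬a ∨ c): Gödel ¬ of 1 = 0 (operand ≠ 0)
  ¬¬¬¬(¬a ∨ c): Gödel ¬ of 0 = 1 (operand is 0)
  ¬c: Gödel ¬ of 0.35 = 0 (operand ≠ 0)
  ¬a: Gödel ¬ of 0.47 = 0 (operand ≠ 0)
  (¬c → ¬a): 0 ≤ 0, so result = 1
  ¬a: Gödel ¬ of 0.47 = 0 (operand ≠ 0)
  (b → ¬a): 0.71 > 0, so result = 0
  ((¬c → ¬a) ∧ (b → ¬a)) = min(1, 0) = 0
  (¬¬¬¬(¬a ∨ c) → ((¬c → ¬a) ∧ (b → ¬a))): 1 > 0, so result = 0
  Gödel value = 0
Łukasiewicz evaluation:
  ¬a: Łukasiewicz ¬ gives 1 − 0.47 = 0.53
  (¬a ∨ c) = max(0.53, 0.35) = 0.53
  ¬(¬a ∨ c): Łukasiewicz ¬ gives 1 − 0.53 = 0.47
  ¬¬(¬a ∨ c): Łukasiewicz ¬ gives 1 − 0.47 = 0.53
  ¬¬¬(¬a ∨ c): Łukasiewicz ¬ gives 1 − 0.53 = 0.47
  ¬¬¬¬(¬a ∨ c): Łukasiewicz ¬ gives 1 − 0.47 = 0.53
  ¬c: Łukasiewicz ¬ gives 1 − 0.35 = 0.65
  ¬a: Łukasiewicz ¬ gives 1 − 0.47 = 0.53
  (¬c → ¬a): min(1, 1 − 0.65 + 0.53) = 0.88
  ¬a: Łukasiewicz ¬ gives 1 − 0.47 = 0.53
  (b → ¬a): min(1, 1 − 0.71 + 0.53) = 0.82
  ((¬c → ¬a) ∧ (b → ¬a)) = min(0.88, 0.82) = 0.82
  (¬¬¬¬(¬a ∨ c) → ((¬c → ¬a) ∧ (b → ¬a))): min(1, 1 − 0.53 + 0.82) = 1
  Łukasiewicz value = 1
Difference: 0 − 1 = -1.00

-1.00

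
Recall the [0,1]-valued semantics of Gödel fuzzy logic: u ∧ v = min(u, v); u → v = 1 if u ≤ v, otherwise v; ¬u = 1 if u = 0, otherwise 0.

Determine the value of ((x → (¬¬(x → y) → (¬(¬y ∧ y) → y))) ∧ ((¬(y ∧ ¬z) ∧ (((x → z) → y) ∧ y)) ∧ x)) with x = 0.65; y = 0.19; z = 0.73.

0.19

(x → y): 0.65 > 0.19, so result = 0.19
¬(x → y): Gödel ¬ of 0.19 = 0 (operand ≠ 0)
¬¬(x → y): Gödel ¬ of 0 = 1 (operand is 0)
¬y: Gödel ¬ of 0.19 = 0 (operand ≠ 0)
(¬y ∧ y) = min(0, 0.19) = 0
¬(¬y ∧ y): Gödel ¬ of 0 = 1 (operand is 0)
(¬(¬y ∧ y) → y): 1 > 0.19, so result = 0.19
(¬¬(x → y) → (¬(¬y ∧ y) → y)): 1 > 0.19, so result = 0.19
(x → (¬¬(x → y) → (¬(¬y ∧ y) → y))): 0.65 > 0.19, so result = 0.19
¬z: Gödel ¬ of 0.73 = 0 (operand ≠ 0)
(y ∧ ¬z) = min(0.19, 0) = 0
¬(y ∧ ¬z): Gödel ¬ of 0 = 1 (operand is 0)
(x → z): 0.65 ≤ 0.73, so result = 1
((x → z) → y): 1 > 0.19, so result = 0.19
(((x → z) → y) ∧ y) = min(0.19, 0.19) = 0.19
(¬(y ∧ ¬z) ∧ (((x → z) → y) ∧ y)) = min(1, 0.19) = 0.19
((¬(y ∧ ¬z) ∧ (((x → z) → y) ∧ y)) ∧ x) = min(0.19, 0.65) = 0.19
((x → (¬¬(x → y) → (¬(¬y ∧ y) → y))) ∧ ((¬(y ∧ ¬z) ∧ (((x → z) → y) ∧ y)) ∧ x)) = min(0.19, 0.19) = 0.19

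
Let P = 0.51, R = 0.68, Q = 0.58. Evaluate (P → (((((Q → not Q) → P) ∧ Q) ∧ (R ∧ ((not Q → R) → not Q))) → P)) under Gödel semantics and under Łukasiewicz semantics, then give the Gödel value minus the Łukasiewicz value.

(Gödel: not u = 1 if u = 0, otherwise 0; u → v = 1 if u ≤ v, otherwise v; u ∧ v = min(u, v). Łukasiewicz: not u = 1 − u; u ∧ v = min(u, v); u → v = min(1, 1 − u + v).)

Gödel evaluation:
  not Q: Gödel ¬ of 0.58 = 0 (operand ≠ 0)
  (Q → not Q): 0.58 > 0, so result = 0
  ((Q → not Q) → P): 0 ≤ 0.51, so result = 1
  (((Q → not Q) → P) ∧ Q) = min(1, 0.58) = 0.58
  not Q: Gödel ¬ of 0.58 = 0 (operand ≠ 0)
  (not Q → R): 0 ≤ 0.68, so result = 1
  not Q: Gödel ¬ of 0.58 = 0 (operand ≠ 0)
  ((not Q → R) → not Q): 1 > 0, so result = 0
  (R ∧ ((not Q → R) → not Q)) = min(0.68, 0) = 0
  ((((Q → not Q) → P) ∧ Q) ∧ (R ∧ ((not Q → R) → not Q))) = min(0.58, 0) = 0
  (((((Q → not Q) → P) ∧ Q) ∧ (R ∧ ((not Q → R) → not Q))) → P): 0 ≤ 0.51, so result = 1
  (P → (((((Q → not Q) → P) ∧ Q) ∧ (R ∧ ((not Q → R) → not Q))) → P)): 0.51 ≤ 1, so result = 1
  Gödel value = 1
Łukasiewicz evaluation:
  not Q: Łukasiewicz ¬ gives 1 − 0.58 = 0.42
  (Q → not Q): min(1, 1 − 0.58 + 0.42) = 0.84
  ((Q → not Q) → P): min(1, 1 − 0.84 + 0.51) = 0.67
  (((Q → not Q) → P) ∧ Q) = min(0.67, 0.58) = 0.58
  not Q: Łukasiewicz ¬ gives 1 − 0.58 = 0.42
  (not Q → R): min(1, 1 − 0.42 + 0.68) = 1
  not Q: Łukasiewicz ¬ gives 1 − 0.58 = 0.42
  ((not Q → R) → not Q): min(1, 1 − 1 + 0.42) = 0.42
  (R ∧ ((not Q → R) → not Q)) = min(0.68, 0.42) = 0.42
  ((((Q → not Q) → P) ∧ Q) ∧ (R ∧ ((not Q → R) → not Q))) = min(0.58, 0.42) = 0.42
  (((((Q → not Q) → P) ∧ Q) ∧ (R ∧ ((not Q → R) → not Q))) → P): min(1, 1 − 0.42 + 0.51) = 1
  (P → (((((Q → not Q) → P) ∧ Q) ∧ (R ∧ ((not Q → R) → not Q))) → P)): min(1, 1 − 0.51 + 1) = 1
  Łukasiewicz value = 1
Difference: 1 − 1 = 0.00

0.00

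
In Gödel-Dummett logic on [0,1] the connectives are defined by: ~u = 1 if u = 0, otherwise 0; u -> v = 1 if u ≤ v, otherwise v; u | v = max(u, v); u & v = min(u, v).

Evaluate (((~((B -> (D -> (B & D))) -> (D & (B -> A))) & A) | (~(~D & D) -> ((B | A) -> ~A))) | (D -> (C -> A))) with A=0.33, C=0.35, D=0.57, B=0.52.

(B & D) = min(0.52, 0.57) = 0.52
(D -> (B & D)): 0.57 > 0.52, so result = 0.52
(B -> (D -> (B & D))): 0.52 ≤ 0.52, so result = 1
(B -> A): 0.52 > 0.33, so result = 0.33
(D & (B -> A)) = min(0.57, 0.33) = 0.33
((B -> (D -> (B & D))) -> (D & (B -> A))): 1 > 0.33, so result = 0.33
~((B -> (D -> (B & D))) -> (D & (B -> A))): Gödel ¬ of 0.33 = 0 (operand ≠ 0)
(~((B -> (D -> (B & D))) -> (D & (B -> A))) & A) = min(0, 0.33) = 0
~D: Gödel ¬ of 0.57 = 0 (operand ≠ 0)
(~D & D) = min(0, 0.57) = 0
~(~D & D): Gödel ¬ of 0 = 1 (operand is 0)
(B | A) = max(0.52, 0.33) = 0.52
~A: Gödel ¬ of 0.33 = 0 (operand ≠ 0)
((B | A) -> ~A): 0.52 > 0, so result = 0
(~(~D & D) -> ((B | A) -> ~A)): 1 > 0, so result = 0
((~((B -> (D -> (B & D))) -> (D & (B -> A))) & A) | (~(~D & D) -> ((B | A) -> ~A))) = max(0, 0) = 0
(C -> A): 0.35 > 0.33, so result = 0.33
(D -> (C -> A)): 0.57 > 0.33, so result = 0.33
(((~((B -> (D -> (B & D))) -> (D & (B -> A))) & A) | (~(~D & D) -> ((B | A) -> ~A))) | (D -> (C -> A))) = max(0, 0.33) = 0.33

0.33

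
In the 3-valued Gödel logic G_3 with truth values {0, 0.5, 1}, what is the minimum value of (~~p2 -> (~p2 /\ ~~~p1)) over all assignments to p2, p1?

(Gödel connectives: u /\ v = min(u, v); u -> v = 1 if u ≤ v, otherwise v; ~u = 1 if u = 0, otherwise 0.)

The minimum is attained at p2 = 0.5, p1 = 0:
  ~p2: Gödel ¬ of 0.5 = 0 (operand ≠ 0)
  ~~p2: Gödel ¬ of 0 = 1 (operand is 0)
  ~p2: Gödel ¬ of 0.5 = 0 (operand ≠ 0)
  ~p1: Gödel ¬ of 0 = 1 (operand is 0)
  ~~p1: Gödel ¬ of 1 = 0 (operand ≠ 0)
  ~~~p1: Gödel ¬ of 0 = 1 (operand is 0)
  (~p2 /\ ~~~p1) = min(0, 1) = 0
  (~~p2 -> (~p2 /\ ~~~p1)): 1 > 0, so result = 0
Checking all 9 assignments confirms none give a value below 0.00.

0.00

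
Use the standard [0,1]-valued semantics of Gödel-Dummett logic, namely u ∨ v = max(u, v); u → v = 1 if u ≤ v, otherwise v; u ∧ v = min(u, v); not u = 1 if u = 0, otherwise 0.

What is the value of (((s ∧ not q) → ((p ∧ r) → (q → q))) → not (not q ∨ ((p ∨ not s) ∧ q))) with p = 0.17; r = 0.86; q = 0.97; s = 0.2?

0.00

not q: Gödel ¬ of 0.97 = 0 (operand ≠ 0)
(s ∧ not q) = min(0.2, 0) = 0
(p ∧ r) = min(0.17, 0.86) = 0.17
(q → q): 0.97 ≤ 0.97, so result = 1
((p ∧ r) → (q → q)): 0.17 ≤ 1, so result = 1
((s ∧ not q) → ((p ∧ r) → (q → q))): 0 ≤ 1, so result = 1
not q: Gödel ¬ of 0.97 = 0 (operand ≠ 0)
not s: Gödel ¬ of 0.2 = 0 (operand ≠ 0)
(p ∨ not s) = max(0.17, 0) = 0.17
((p ∨ not s) ∧ q) = min(0.17, 0.97) = 0.17
(not q ∨ ((p ∨ not s) ∧ q)) = max(0, 0.17) = 0.17
not (not q ∨ ((p ∨ not s) ∧ q)): Gödel ¬ of 0.17 = 0 (operand ≠ 0)
(((s ∧ not q) → ((p ∧ r) → (q → q))) → not (not q ∨ ((p ∨ not s) ∧ q))): 1 > 0, so result = 0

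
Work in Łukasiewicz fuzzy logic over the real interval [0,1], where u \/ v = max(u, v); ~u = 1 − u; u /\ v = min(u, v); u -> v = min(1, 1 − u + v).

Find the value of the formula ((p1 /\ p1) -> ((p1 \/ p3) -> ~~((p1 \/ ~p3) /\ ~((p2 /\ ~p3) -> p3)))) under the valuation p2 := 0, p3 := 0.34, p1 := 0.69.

(p1 /\ p1) = min(0.69, 0.69) = 0.69
(p1 \/ p3) = max(0.69, 0.34) = 0.69
~p3: Łukasiewicz ¬ gives 1 − 0.34 = 0.66
(p1 \/ ~p3) = max(0.69, 0.66) = 0.69
~p3: Łukasiewicz ¬ gives 1 − 0.34 = 0.66
(p2 /\ ~p3) = min(0, 0.66) = 0
((p2 /\ ~p3) -> p3): min(1, 1 − 0 + 0.34) = 1
~((p2 /\ ~p3) -> p3): Łukasiewicz ¬ gives 1 − 1 = 0
((p1 \/ ~p3) /\ ~((p2 /\ ~p3) -> p3)) = min(0.69, 0) = 0
~((p1 \/ ~p3) /\ ~((p2 /\ ~p3) -> p3)): Łukasiewicz ¬ gives 1 − 0 = 1
~~((p1 \/ ~p3) /\ ~((p2 /\ ~p3) -> p3)): Łukasiewicz ¬ gives 1 − 1 = 0
((p1 \/ p3) -> ~~((p1 \/ ~p3) /\ ~((p2 /\ ~p3) -> p3))): min(1, 1 − 0.69 + 0) = 0.31
((p1 /\ p1) -> ((p1 \/ p3) -> ~~((p1 \/ ~p3) /\ ~((p2 /\ ~p3) -> p3)))): min(1, 1 − 0.69 + 0.31) = 0.62

0.62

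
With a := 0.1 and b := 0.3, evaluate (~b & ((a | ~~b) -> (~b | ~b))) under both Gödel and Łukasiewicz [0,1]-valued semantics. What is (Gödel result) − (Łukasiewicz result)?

-0.70

Gödel evaluation:
  ~b: Gödel ¬ of 0.3 = 0 (operand ≠ 0)
  ~b: Gödel ¬ of 0.3 = 0 (operand ≠ 0)
  ~~b: Gödel ¬ of 0 = 1 (operand is 0)
  (a | ~~b) = max(0.1, 1) = 1
  ~b: Gödel ¬ of 0.3 = 0 (operand ≠ 0)
  ~b: Gödel ¬ of 0.3 = 0 (operand ≠ 0)
  (~b | ~b) = max(0, 0) = 0
  ((a | ~~b) -> (~b | ~b)): 1 > 0, so result = 0
  (~b & ((a | ~~b) -> (~b | ~b))) = min(0, 0) = 0
  Gödel value = 0
Łukasiewicz evaluation:
  ~b: Łukasiewicz ¬ gives 1 − 0.3 = 0.7
  ~b: Łukasiewicz ¬ gives 1 − 0.3 = 0.7
  ~~b: Łukasiewicz ¬ gives 1 − 0.7 = 0.3
  (a | ~~b) = max(0.1, 0.3) = 0.3
  ~b: Łukasiewicz ¬ gives 1 − 0.3 = 0.7
  ~b: Łukasiewicz ¬ gives 1 − 0.3 = 0.7
  (~b | ~b) = max(0.7, 0.7) = 0.7
  ((a | ~~b) -> (~b | ~b)): min(1, 1 − 0.3 + 0.7) = 1
  (~b & ((a | ~~b) -> (~b | ~b))) = min(0.7, 1) = 0.7
  Łukasiewicz value = 0.7
Difference: 0 − 0.7 = -0.70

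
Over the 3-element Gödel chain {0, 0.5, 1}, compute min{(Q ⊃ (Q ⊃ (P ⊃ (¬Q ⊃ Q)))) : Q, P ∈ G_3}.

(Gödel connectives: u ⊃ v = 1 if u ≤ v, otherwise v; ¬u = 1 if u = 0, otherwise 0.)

1.00

Every assignment gives 1. For instance at Q = 0, P = 0:
  ¬Q: Gödel ¬ of 0 = 1 (operand is 0)
  (¬Q ⊃ Q): 1 > 0, so result = 0
  (P ⊃ (¬Q ⊃ Q)): 0 ≤ 0, so result = 1
  (Q ⊃ (P ⊃ (¬Q ⊃ Q))): 0 ≤ 1, so result = 1
  (Q ⊃ (Q ⊃ (P ⊃ (¬Q ⊃ Q)))): 0 ≤ 1, so result = 1
All 9 assignments give value 1 — the formula is a G_3-tautology.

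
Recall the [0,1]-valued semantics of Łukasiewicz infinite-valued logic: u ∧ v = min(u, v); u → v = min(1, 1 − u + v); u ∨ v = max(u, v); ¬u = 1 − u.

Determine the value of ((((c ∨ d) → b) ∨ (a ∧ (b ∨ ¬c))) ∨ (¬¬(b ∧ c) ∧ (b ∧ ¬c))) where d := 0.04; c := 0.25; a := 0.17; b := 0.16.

(c ∨ d) = max(0.25, 0.04) = 0.25
((c ∨ d) → b): min(1, 1 − 0.25 + 0.16) = 0.91
¬c: Łukasiewicz ¬ gives 1 − 0.25 = 0.75
(b ∨ ¬c) = max(0.16, 0.75) = 0.75
(a ∧ (b ∨ ¬c)) = min(0.17, 0.75) = 0.17
(((c ∨ d) → b) ∨ (a ∧ (b ∨ ¬c))) = max(0.91, 0.17) = 0.91
(b ∧ c) = min(0.16, 0.25) = 0.16
¬(b ∧ c): Łukasiewicz ¬ gives 1 − 0.16 = 0.84
¬¬(b ∧ c): Łukasiewicz ¬ gives 1 − 0.84 = 0.16
¬c: Łukasiewicz ¬ gives 1 − 0.25 = 0.75
(b ∧ ¬c) = min(0.16, 0.75) = 0.16
(¬¬(b ∧ c) ∧ (b ∧ ¬c)) = min(0.16, 0.16) = 0.16
((((c ∨ d) → b) ∨ (a ∧ (b ∨ ¬c))) ∨ (¬¬(b ∧ c) ∧ (b ∧ ¬c))) = max(0.91, 0.16) = 0.91

0.91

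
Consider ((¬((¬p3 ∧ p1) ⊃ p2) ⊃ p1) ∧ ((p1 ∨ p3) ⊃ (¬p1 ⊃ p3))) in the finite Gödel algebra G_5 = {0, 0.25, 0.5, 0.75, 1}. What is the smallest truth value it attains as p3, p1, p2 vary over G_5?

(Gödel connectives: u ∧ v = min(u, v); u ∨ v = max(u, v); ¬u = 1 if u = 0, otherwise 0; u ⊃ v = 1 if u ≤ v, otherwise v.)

0.25

The minimum is attained at p3 = 0, p1 = 0.25, p2 = 0:
  ¬p3: Gödel ¬ of 0 = 1 (operand is 0)
  (¬p3 ∧ p1) = min(1, 0.25) = 0.25
  ((¬p3 ∧ p1) ⊃ p2): 0.25 > 0, so result = 0
  ¬((¬p3 ∧ p1) ⊃ p2): Gödel ¬ of 0 = 1 (operand is 0)
  (¬((¬p3 ∧ p1) ⊃ p2) ⊃ p1): 1 > 0.25, so result = 0.25
  (p1 ∨ p3) = max(0.25, 0) = 0.25
  ¬p1: Gödel ¬ of 0.25 = 0 (operand ≠ 0)
  (¬p1 ⊃ p3): 0 ≤ 0, so result = 1
  ((p1 ∨ p3) ⊃ (¬p1 ⊃ p3)): 0.25 ≤ 1, so result = 1
  ((¬((¬p3 ∧ p1) ⊃ p2) ⊃ p1) ∧ ((p1 ∨ p3) ⊃ (¬p1 ⊃ p3))) = min(0.25, 1) = 0.25
Checking all 125 assignments confirms none give a value below 0.25.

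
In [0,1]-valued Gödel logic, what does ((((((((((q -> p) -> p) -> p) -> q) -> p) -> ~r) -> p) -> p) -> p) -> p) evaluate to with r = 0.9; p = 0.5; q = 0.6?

0.50

(q -> p): 0.6 > 0.5, so result = 0.5
((q -> p) -> p): 0.5 ≤ 0.5, so result = 1
(((q -> p) -> p) -> p): 1 > 0.5, so result = 0.5
((((q -> p) -> p) -> p) -> q): 0.5 ≤ 0.6, so result = 1
(((((q -> p) -> p) -> p) -> q) -> p): 1 > 0.5, so result = 0.5
~r: Gödel ¬ of 0.9 = 0 (operand ≠ 0)
((((((q -> p) -> p) -> p) -> q) -> p) -> ~r): 0.5 > 0, so result = 0
(((((((q -> p) -> p) -> p) -> q) -> p) -> ~r) -> p): 0 ≤ 0.5, so result = 1
((((((((q -> p) -> p) -> p) -> q) -> p) -> ~r) -> p) -> p): 1 > 0.5, so result = 0.5
(((((((((q -> p) -> p) -> p) -> q) -> p) -> ~r) -> p) -> p) -> p): 0.5 ≤ 0.5, so result = 1
((((((((((q -> p) -> p) -> p) -> q) -> p) -> ~r) -> p) -> p) -> p) -> p): 1 > 0.5, so result = 0.5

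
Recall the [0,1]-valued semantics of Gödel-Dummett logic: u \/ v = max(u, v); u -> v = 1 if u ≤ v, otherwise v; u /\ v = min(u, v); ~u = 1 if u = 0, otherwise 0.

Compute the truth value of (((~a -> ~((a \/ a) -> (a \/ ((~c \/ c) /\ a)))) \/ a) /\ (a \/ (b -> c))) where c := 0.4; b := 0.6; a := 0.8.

0.80

~a: Gödel ¬ of 0.8 = 0 (operand ≠ 0)
(a \/ a) = max(0.8, 0.8) = 0.8
~c: Gödel ¬ of 0.4 = 0 (operand ≠ 0)
(~c \/ c) = max(0, 0.4) = 0.4
((~c \/ c) /\ a) = min(0.4, 0.8) = 0.4
(a \/ ((~c \/ c) /\ a)) = max(0.8, 0.4) = 0.8
((a \/ a) -> (a \/ ((~c \/ c) /\ a))): 0.8 ≤ 0.8, so result = 1
~((a \/ a) -> (a \/ ((~c \/ c) /\ a))): Gödel ¬ of 1 = 0 (operand ≠ 0)
(~a -> ~((a \/ a) -> (a \/ ((~c \/ c) /\ a)))): 0 ≤ 0, so result = 1
((~a -> ~((a \/ a) -> (a \/ ((~c \/ c) /\ a)))) \/ a) = max(1, 0.8) = 1
(b -> c): 0.6 > 0.4, so result = 0.4
(a \/ (b -> c)) = max(0.8, 0.4) = 0.8
(((~a -> ~((a \/ a) -> (a \/ ((~c \/ c) /\ a)))) \/ a) /\ (a \/ (b -> c))) = min(1, 0.8) = 0.8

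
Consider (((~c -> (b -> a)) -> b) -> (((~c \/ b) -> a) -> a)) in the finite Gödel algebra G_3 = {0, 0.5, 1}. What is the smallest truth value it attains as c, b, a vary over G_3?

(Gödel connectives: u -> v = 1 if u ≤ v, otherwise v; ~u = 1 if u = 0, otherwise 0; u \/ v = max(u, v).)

Every assignment gives 1. For instance at c = 0, b = 0, a = 0:
  ~c: Gödel ¬ of 0 = 1 (operand is 0)
  (b -> a): 0 ≤ 0, so result = 1
  (~c -> (b -> a)): 1 ≤ 1, so result = 1
  ((~c -> (b -> a)) -> b): 1 > 0, so result = 0
  ~c: Gödel ¬ of 0 = 1 (operand is 0)
  (~c \/ b) = max(1, 0) = 1
  ((~c \/ b) -> a): 1 > 0, so result = 0
  (((~c \/ b) -> a) -> a): 0 ≤ 0, so result = 1
  (((~c -> (b -> a)) -> b) -> (((~c \/ b) -> a) -> a)): 0 ≤ 1, so result = 1
All 27 assignments give value 1 — the formula is a G_3-tautology.

1.00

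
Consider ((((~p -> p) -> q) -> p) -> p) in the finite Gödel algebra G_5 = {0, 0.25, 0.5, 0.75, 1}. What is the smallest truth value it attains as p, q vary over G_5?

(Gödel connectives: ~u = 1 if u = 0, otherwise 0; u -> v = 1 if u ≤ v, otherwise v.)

The minimum is attained at p = 0.25, q = 0:
  ~p: Gödel ¬ of 0.25 = 0 (operand ≠ 0)
  (~p -> p): 0 ≤ 0.25, so result = 1
  ((~p -> p) -> q): 1 > 0, so result = 0
  (((~p -> p) -> q) -> p): 0 ≤ 0.25, so result = 1
  ((((~p -> p) -> q) -> p) -> p): 1 > 0.25, so result = 0.25
Checking all 25 assignments confirms none give a value below 0.25.

0.25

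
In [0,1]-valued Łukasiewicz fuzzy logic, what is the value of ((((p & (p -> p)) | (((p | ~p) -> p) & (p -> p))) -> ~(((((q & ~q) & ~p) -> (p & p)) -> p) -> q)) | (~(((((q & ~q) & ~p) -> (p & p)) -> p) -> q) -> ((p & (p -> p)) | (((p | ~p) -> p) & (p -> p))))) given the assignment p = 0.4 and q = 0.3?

1.00

(p -> p): min(1, 1 − 0.4 + 0.4) = 1
(p & (p -> p)) = min(0.4, 1) = 0.4
~p: Łukasiewicz ¬ gives 1 − 0.4 = 0.6
(p | ~p) = max(0.4, 0.6) = 0.6
((p | ~p) -> p): min(1, 1 − 0.6 + 0.4) = 0.8
(p -> p): min(1, 1 − 0.4 + 0.4) = 1
(((p | ~p) -> p) & (p -> p)) = min(0.8, 1) = 0.8
((p & (p -> p)) | (((p | ~p) -> p) & (p -> p))) = max(0.4, 0.8) = 0.8
~q: Łukasiewicz ¬ gives 1 − 0.3 = 0.7
(q & ~q) = min(0.3, 0.7) = 0.3
~p: Łukasiewicz ¬ gives 1 − 0.4 = 0.6
((q & ~q) & ~p) = min(0.3, 0.6) = 0.3
(p & p) = min(0.4, 0.4) = 0.4
(((q & ~q) & ~p) -> (p & p)): min(1, 1 − 0.3 + 0.4) = 1
((((q & ~q) & ~p) -> (p & p)) -> p): min(1, 1 − 1 + 0.4) = 0.4
(((((q & ~q) & ~p) -> (p & p)) -> p) -> q): min(1, 1 − 0.4 + 0.3) = 0.9
~(((((q & ~q) & ~p) -> (p & p)) -> p) -> q): Łukasiewicz ¬ gives 1 − 0.9 = 0.1
(((p & (p -> p)) | (((p | ~p) -> p) & (p -> p))) -> ~(((((q & ~q) & ~p) -> (p & p)) -> p) -> q)): min(1, 1 − 0.8 + 0.1) = 0.3
~q: Łukasiewicz ¬ gives 1 − 0.3 = 0.7
(q & ~q) = min(0.3, 0.7) = 0.3
~p: Łukasiewicz ¬ gives 1 − 0.4 = 0.6
((q & ~q) & ~p) = min(0.3, 0.6) = 0.3
(p & p) = min(0.4, 0.4) = 0.4
(((q & ~q) & ~p) -> (p & p)): min(1, 1 − 0.3 + 0.4) = 1
((((q & ~q) & ~p) -> (p & p)) -> p): min(1, 1 − 1 + 0.4) = 0.4
(((((q & ~q) & ~p) -> (p & p)) -> p) -> q): min(1, 1 − 0.4 + 0.3) = 0.9
~(((((q & ~q) & ~p) -> (p & p)) -> p) -> q): Łukasiewicz ¬ gives 1 − 0.9 = 0.1
(p -> p): min(1, 1 − 0.4 + 0.4) = 1
(p & (p -> p)) = min(0.4, 1) = 0.4
~p: Łukasiewicz ¬ gives 1 − 0.4 = 0.6
(p | ~p) = max(0.4, 0.6) = 0.6
((p | ~p) -> p): min(1, 1 − 0.6 + 0.4) = 0.8
(p -> p): min(1, 1 − 0.4 + 0.4) = 1
(((p | ~p) -> p) & (p -> p)) = min(0.8, 1) = 0.8
((p & (p -> p)) | (((p | ~p) -> p) & (p -> p))) = max(0.4, 0.8) = 0.8
(~(((((q & ~q) & ~p) -> (p & p)) -> p) -> q) -> ((p & (p -> p)) | (((p | ~p) -> p) & (p -> p)))): min(1, 1 − 0.1 + 0.8) = 1
((((p & (p -> p)) | (((p | ~p) -> p) & (p -> p))) -> ~(((((q & ~q) & ~p) -> (p & p)) -> p) -> q)) | (~(((((q & ~q) & ~p) -> (p & p)) -> p) -> q) -> ((p & (p -> p)) | (((p | ~p) -> p) & (p -> p))))) = max(0.3, 1) = 1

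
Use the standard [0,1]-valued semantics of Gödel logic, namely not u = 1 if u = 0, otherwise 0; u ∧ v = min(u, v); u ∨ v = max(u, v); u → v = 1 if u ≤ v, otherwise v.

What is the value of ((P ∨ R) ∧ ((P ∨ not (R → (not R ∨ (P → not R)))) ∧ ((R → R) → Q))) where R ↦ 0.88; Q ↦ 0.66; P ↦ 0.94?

(P ∨ R) = max(0.94, 0.88) = 0.94
not R: Gödel ¬ of 0.88 = 0 (operand ≠ 0)
not R: Gödel ¬ of 0.88 = 0 (operand ≠ 0)
(P → not R): 0.94 > 0, so result = 0
(not R ∨ (P → not R)) = max(0, 0) = 0
(R → (not R ∨ (P → not R))): 0.88 > 0, so result = 0
not (R → (not R ∨ (P → not R))): Gödel ¬ of 0 = 1 (operand is 0)
(P ∨ not (R → (not R ∨ (P → not R)))) = max(0.94, 1) = 1
(R → R): 0.88 ≤ 0.88, so result = 1
((R → R) → Q): 1 > 0.66, so result = 0.66
((P ∨ not (R → (not R ∨ (P → not R)))) ∧ ((R → R) → Q)) = min(1, 0.66) = 0.66
((P ∨ R) ∧ ((P ∨ not (R → (not R ∨ (P → not R)))) ∧ ((R → R) → Q))) = min(0.94, 0.66) = 0.66

0.66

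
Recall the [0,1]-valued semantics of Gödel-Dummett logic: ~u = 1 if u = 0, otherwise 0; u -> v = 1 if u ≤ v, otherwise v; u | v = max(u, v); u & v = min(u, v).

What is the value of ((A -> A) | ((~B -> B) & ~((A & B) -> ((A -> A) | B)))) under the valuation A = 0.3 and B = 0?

(A -> A): 0.3 ≤ 0.3, so result = 1
~B: Gödel ¬ of 0 = 1 (operand is 0)
(~B -> B): 1 > 0, so result = 0
(A & B) = min(0.3, 0) = 0
(A -> A): 0.3 ≤ 0.3, so result = 1
((A -> A) | B) = max(1, 0) = 1
((A & B) -> ((A -> A) | B)): 0 ≤ 1, so result = 1
~((A & B) -> ((A -> A) | B)): Gödel ¬ of 1 = 0 (operand ≠ 0)
((~B -> B) & ~((A & B) -> ((A -> A) | B))) = min(0, 0) = 0
((A -> A) | ((~B -> B) & ~((A & B) -> ((A -> A) | B)))) = max(1, 0) = 1

1.00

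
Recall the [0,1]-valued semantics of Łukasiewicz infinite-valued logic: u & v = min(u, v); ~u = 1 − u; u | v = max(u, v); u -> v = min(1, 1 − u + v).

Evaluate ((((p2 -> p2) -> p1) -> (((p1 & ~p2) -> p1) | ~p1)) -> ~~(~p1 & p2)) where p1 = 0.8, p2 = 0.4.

(p2 -> p2): min(1, 1 − 0.4 + 0.4) = 1
((p2 -> p2) -> p1): min(1, 1 − 1 + 0.8) = 0.8
~p2: Łukasiewicz ¬ gives 1 − 0.4 = 0.6
(p1 & ~p2) = min(0.8, 0.6) = 0.6
((p1 & ~p2) -> p1): min(1, 1 − 0.6 + 0.8) = 1
~p1: Łukasiewicz ¬ gives 1 − 0.8 = 0.2
(((p1 & ~p2) -> p1) | ~p1) = max(1, 0.2) = 1
(((p2 -> p2) -> p1) -> (((p1 & ~p2) -> p1) | ~p1)): min(1, 1 − 0.8 + 1) = 1
~p1: Łukasiewicz ¬ gives 1 − 0.8 = 0.2
(~p1 & p2) = min(0.2, 0.4) = 0.2
~(~p1 & p2): Łukasiewicz ¬ gives 1 − 0.2 = 0.8
~~(~p1 & p2): Łukasiewicz ¬ gives 1 − 0.8 = 0.2
((((p2 -> p2) -> p1) -> (((p1 & ~p2) -> p1) | ~p1)) -> ~~(~p1 & p2)): min(1, 1 − 1 + 0.2) = 0.2

0.20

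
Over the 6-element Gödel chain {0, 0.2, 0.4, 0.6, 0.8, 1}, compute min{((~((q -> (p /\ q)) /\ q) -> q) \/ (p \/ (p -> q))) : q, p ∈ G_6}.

0.20

The minimum is attained at q = 0, p = 0.2:
  (p /\ q) = min(0.2, 0) = 0
  (q -> (p /\ q)): 0 ≤ 0, so result = 1
  ((q -> (p /\ q)) /\ q) = min(1, 0) = 0
  ~((q -> (p /\ q)) /\ q): Gödel ¬ of 0 = 1 (operand is 0)
  (~((q -> (p /\ q)) /\ q) -> q): 1 > 0, so result = 0
  (p -> q): 0.2 > 0, so result = 0
  (p \/ (p -> q)) = max(0.2, 0) = 0.2
  ((~((q -> (p /\ q)) /\ q) -> q) \/ (p \/ (p -> q))) = max(0, 0.2) = 0.2
Checking all 36 assignments confirms none give a value below 0.20.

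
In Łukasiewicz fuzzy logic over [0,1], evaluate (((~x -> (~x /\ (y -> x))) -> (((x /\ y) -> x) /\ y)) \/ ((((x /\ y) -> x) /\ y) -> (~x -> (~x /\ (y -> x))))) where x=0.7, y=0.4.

~x: Łukasiewicz ¬ gives 1 − 0.7 = 0.3
~x: Łukasiewicz ¬ gives 1 − 0.7 = 0.3
(y -> x): min(1, 1 − 0.4 + 0.7) = 1
(~x /\ (y -> x)) = min(0.3, 1) = 0.3
(~x -> (~x /\ (y -> x))): min(1, 1 − 0.3 + 0.3) = 1
(x /\ y) = min(0.7, 0.4) = 0.4
((x /\ y) -> x): min(1, 1 − 0.4 + 0.7) = 1
(((x /\ y) -> x) /\ y) = min(1, 0.4) = 0.4
((~x -> (~x /\ (y -> x))) -> (((x /\ y) -> x) /\ y)): min(1, 1 − 1 + 0.4) = 0.4
(x /\ y) = min(0.7, 0.4) = 0.4
((x /\ y) -> x): min(1, 1 − 0.4 + 0.7) = 1
(((x /\ y) -> x) /\ y) = min(1, 0.4) = 0.4
~x: Łukasiewicz ¬ gives 1 − 0.7 = 0.3
~x: Łukasiewicz ¬ gives 1 − 0.7 = 0.3
(y -> x): min(1, 1 − 0.4 + 0.7) = 1
(~x /\ (y -> x)) = min(0.3, 1) = 0.3
(~x -> (~x /\ (y -> x))): min(1, 1 − 0.3 + 0.3) = 1
((((x /\ y) -> x) /\ y) -> (~x -> (~x /\ (y -> x)))): min(1, 1 − 0.4 + 1) = 1
(((~x -> (~x /\ (y -> x))) -> (((x /\ y) -> x) /\ y)) \/ ((((x /\ y) -> x) /\ y) -> (~x -> (~x /\ (y -> x))))) = max(0.4, 1) = 1

1.00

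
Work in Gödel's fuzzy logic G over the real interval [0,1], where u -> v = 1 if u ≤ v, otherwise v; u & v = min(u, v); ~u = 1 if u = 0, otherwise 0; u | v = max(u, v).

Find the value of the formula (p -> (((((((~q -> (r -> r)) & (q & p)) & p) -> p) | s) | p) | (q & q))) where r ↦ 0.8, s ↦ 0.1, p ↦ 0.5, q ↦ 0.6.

1.00

~q: Gödel ¬ of 0.6 = 0 (operand ≠ 0)
(r -> r): 0.8 ≤ 0.8, so result = 1
(~q -> (r -> r)): 0 ≤ 1, so result = 1
(q & p) = min(0.6, 0.5) = 0.5
((~q -> (r -> r)) & (q & p)) = min(1, 0.5) = 0.5
(((~q -> (r -> r)) & (q & p)) & p) = min(0.5, 0.5) = 0.5
((((~q -> (r -> r)) & (q & p)) & p) -> p): 0.5 ≤ 0.5, so result = 1
(((((~q -> (r -> r)) & (q & p)) & p) -> p) | s) = max(1, 0.1) = 1
((((((~q -> (r -> r)) & (q & p)) & p) -> p) | s) | p) = max(1, 0.5) = 1
(q & q) = min(0.6, 0.6) = 0.6
(((((((~q -> (r -> r)) & (q & p)) & p) -> p) | s) | p) | (q & q)) = max(1, 0.6) = 1
(p -> (((((((~q -> (r -> r)) & (q & p)) & p) -> p) | s) | p) | (q & q))): 0.5 ≤ 1, so result = 1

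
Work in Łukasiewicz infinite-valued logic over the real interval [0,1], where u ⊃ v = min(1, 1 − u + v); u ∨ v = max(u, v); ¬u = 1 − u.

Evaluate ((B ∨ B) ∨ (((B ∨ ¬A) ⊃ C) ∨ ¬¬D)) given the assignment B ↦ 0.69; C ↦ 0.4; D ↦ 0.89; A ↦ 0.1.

(B ∨ B) = max(0.69, 0.69) = 0.69
¬A: Łukasiewicz ¬ gives 1 − 0.1 = 0.9
(B ∨ ¬A) = max(0.69, 0.9) = 0.9
((B ∨ ¬A) ⊃ C): min(1, 1 − 0.9 + 0.4) = 0.5
¬D: Łukasiewicz ¬ gives 1 − 0.89 = 0.11
¬¬D: Łukasiewicz ¬ gives 1 − 0.11 = 0.89
(((B ∨ ¬A) ⊃ C) ∨ ¬¬D) = max(0.5, 0.89) = 0.89
((B ∨ B) ∨ (((B ∨ ¬A) ⊃ C) ∨ ¬¬D)) = max(0.69, 0.89) = 0.89

0.89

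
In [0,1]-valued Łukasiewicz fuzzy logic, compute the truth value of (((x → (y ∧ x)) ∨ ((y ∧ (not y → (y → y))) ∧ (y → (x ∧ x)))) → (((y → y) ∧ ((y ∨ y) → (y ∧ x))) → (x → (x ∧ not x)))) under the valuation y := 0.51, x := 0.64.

0.85

(y ∧ x) = min(0.51, 0.64) = 0.51
(x → (y ∧ x)): min(1, 1 − 0.64 + 0.51) = 0.87
not y: Łukasiewicz ¬ gives 1 − 0.51 = 0.49
(y → y): min(1, 1 − 0.51 + 0.51) = 1
(not y → (y → y)): min(1, 1 − 0.49 + 1) = 1
(y ∧ (not y → (y → y))) = min(0.51, 1) = 0.51
(x ∧ x) = min(0.64, 0.64) = 0.64
(y → (x ∧ x)): min(1, 1 − 0.51 + 0.64) = 1
((y ∧ (not y → (y → y))) ∧ (y → (x ∧ x))) = min(0.51, 1) = 0.51
((x → (y ∧ x)) ∨ ((y ∧ (not y → (y → y))) ∧ (y → (x ∧ x)))) = max(0.87, 0.51) = 0.87
(y → y): min(1, 1 − 0.51 + 0.51) = 1
(y ∨ y) = max(0.51, 0.51) = 0.51
(y ∧ x) = min(0.51, 0.64) = 0.51
((y ∨ y) → (y ∧ x)): min(1, 1 − 0.51 + 0.51) = 1
((y → y) ∧ ((y ∨ y) → (y ∧ x))) = min(1, 1) = 1
not x: Łukasiewicz ¬ gives 1 − 0.64 = 0.36
(x ∧ not x) = min(0.64, 0.36) = 0.36
(x → (x ∧ not x)): min(1, 1 − 0.64 + 0.36) = 0.72
(((y → y) ∧ ((y ∨ y) → (y ∧ x))) → (x → (x ∧ not x))): min(1, 1 − 1 + 0.72) = 0.72
(((x → (y ∧ x)) ∨ ((y ∧ (not y → (y → y))) ∧ (y → (x ∧ x)))) → (((y → y) ∧ ((y ∨ y) → (y ∧ x))) → (x → (x ∧ not x)))): min(1, 1 − 0.87 + 0.72) = 0.85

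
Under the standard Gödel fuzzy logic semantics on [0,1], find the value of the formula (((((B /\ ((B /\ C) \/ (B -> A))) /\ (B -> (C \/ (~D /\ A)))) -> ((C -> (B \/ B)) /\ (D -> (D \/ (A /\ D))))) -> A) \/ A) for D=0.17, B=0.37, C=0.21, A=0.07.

(B /\ C) = min(0.37, 0.21) = 0.21
(B -> A): 0.37 > 0.07, so result = 0.07
((B /\ C) \/ (B -> A)) = max(0.21, 0.07) = 0.21
(B /\ ((B /\ C) \/ (B -> A))) = min(0.37, 0.21) = 0.21
~D: Gödel ¬ of 0.17 = 0 (operand ≠ 0)
(~D /\ A) = min(0, 0.07) = 0
(C \/ (~D /\ A)) = max(0.21, 0) = 0.21
(B -> (C \/ (~D /\ A))): 0.37 > 0.21, so result = 0.21
((B /\ ((B /\ C) \/ (B -> A))) /\ (B -> (C \/ (~D /\ A)))) = min(0.21, 0.21) = 0.21
(B \/ B) = max(0.37, 0.37) = 0.37
(C -> (B \/ B)): 0.21 ≤ 0.37, so result = 1
(A /\ D) = min(0.07, 0.17) = 0.07
(D \/ (A /\ D)) = max(0.17, 0.07) = 0.17
(D -> (D \/ (A /\ D))): 0.17 ≤ 0.17, so result = 1
((C -> (B \/ B)) /\ (D -> (D \/ (A /\ D)))) = min(1, 1) = 1
(((B /\ ((B /\ C) \/ (B -> A))) /\ (B -> (C \/ (~D /\ A)))) -> ((C -> (B \/ B)) /\ (D -> (D \/ (A /\ D))))): 0.21 ≤ 1, so result = 1
((((B /\ ((B /\ C) \/ (B -> A))) /\ (B -> (C \/ (~D /\ A)))) -> ((C -> (B \/ B)) /\ (D -> (D \/ (A /\ D))))) -> A): 1 > 0.07, so result = 0.07
(((((B /\ ((B /\ C) \/ (B -> A))) /\ (B -> (C \/ (~D /\ A)))) -> ((C -> (B \/ B)) /\ (D -> (D \/ (A /\ D))))) -> A) \/ A) = max(0.07, 0.07) = 0.07

0.07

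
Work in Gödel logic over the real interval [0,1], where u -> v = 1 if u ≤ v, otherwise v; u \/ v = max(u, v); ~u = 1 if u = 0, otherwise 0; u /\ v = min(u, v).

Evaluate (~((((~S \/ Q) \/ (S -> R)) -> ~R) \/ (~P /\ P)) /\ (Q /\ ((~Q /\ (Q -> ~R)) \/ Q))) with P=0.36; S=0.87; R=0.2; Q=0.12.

~S: Gödel ¬ of 0.87 = 0 (operand ≠ 0)
(~S \/ Q) = max(0, 0.12) = 0.12
(S -> R): 0.87 > 0.2, so result = 0.2
((~S \/ Q) \/ (S -> R)) = max(0.12, 0.2) = 0.2
~R: Gödel ¬ of 0.2 = 0 (operand ≠ 0)
(((~S \/ Q) \/ (S -> R)) -> ~R): 0.2 > 0, so result = 0
~P: Gödel ¬ of 0.36 = 0 (operand ≠ 0)
(~P /\ P) = min(0, 0.36) = 0
((((~S \/ Q) \/ (S -> R)) -> ~R) \/ (~P /\ P)) = max(0, 0) = 0
~((((~S \/ Q) \/ (S -> R)) -> ~R) \/ (~P /\ P)): Gödel ¬ of 0 = 1 (operand is 0)
~Q: Gödel ¬ of 0.12 = 0 (operand ≠ 0)
~R: Gödel ¬ of 0.2 = 0 (operand ≠ 0)
(Q -> ~R): 0.12 > 0, so result = 0
(~Q /\ (Q -> ~R)) = min(0, 0) = 0
((~Q /\ (Q -> ~R)) \/ Q) = max(0, 0.12) = 0.12
(Q /\ ((~Q /\ (Q -> ~R)) \/ Q)) = min(0.12, 0.12) = 0.12
(~((((~S \/ Q) \/ (S -> R)) -> ~R) \/ (~P /\ P)) /\ (Q /\ ((~Q /\ (Q -> ~R)) \/ Q))) = min(1, 0.12) = 0.12

0.12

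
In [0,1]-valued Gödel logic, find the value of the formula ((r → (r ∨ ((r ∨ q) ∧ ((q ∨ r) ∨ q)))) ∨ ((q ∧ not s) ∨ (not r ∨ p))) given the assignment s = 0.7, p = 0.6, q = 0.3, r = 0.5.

(r ∨ q) = max(0.5, 0.3) = 0.5
(q ∨ r) = max(0.3, 0.5) = 0.5
((q ∨ r) ∨ q) = max(0.5, 0.3) = 0.5
((r ∨ q) ∧ ((q ∨ r) ∨ q)) = min(0.5, 0.5) = 0.5
(r ∨ ((r ∨ q) ∧ ((q ∨ r) ∨ q))) = max(0.5, 0.5) = 0.5
(r → (r ∨ ((r ∨ q) ∧ ((q ∨ r) ∨ q)))): 0.5 ≤ 0.5, so result = 1
not s: Gödel ¬ of 0.7 = 0 (operand ≠ 0)
(q ∧ not s) = min(0.3, 0) = 0
not r: Gödel ¬ of 0.5 = 0 (operand ≠ 0)
(not r ∨ p) = max(0, 0.6) = 0.6
((q ∧ not s) ∨ (not r ∨ p)) = max(0, 0.6) = 0.6
((r → (r ∨ ((r ∨ q) ∧ ((q ∨ r) ∨ q)))) ∨ ((q ∧ not s) ∨ (not r ∨ p))) = max(1, 0.6) = 1

1.00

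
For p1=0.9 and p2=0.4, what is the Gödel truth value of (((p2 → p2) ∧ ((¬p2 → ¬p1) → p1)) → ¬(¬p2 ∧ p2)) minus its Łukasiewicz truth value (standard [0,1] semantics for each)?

0.40

Gödel evaluation:
  (p2 → p2): 0.4 ≤ 0.4, so result = 1
  ¬p2: Gödel ¬ of 0.4 = 0 (operand ≠ 0)
  ¬p1: Gödel ¬ of 0.9 = 0 (operand ≠ 0)
  (¬p2 → ¬p1): 0 ≤ 0, so result = 1
  ((¬p2 → ¬p1) → p1): 1 > 0.9, so result = 0.9
  ((p2 → p2) ∧ ((¬p2 → ¬p1) → p1)) = min(1, 0.9) = 0.9
  ¬p2: Gödel ¬ of 0.4 = 0 (operand ≠ 0)
  (¬p2 ∧ p2) = min(0, 0.4) = 0
  ¬(¬p2 ∧ p2): Gödel ¬ of 0 = 1 (operand is 0)
  (((p2 → p2) ∧ ((¬p2 → ¬p1) → p1)) → ¬(¬p2 ∧ p2)): 0.9 ≤ 1, so result = 1
  Gödel value = 1
Łukasiewicz evaluation:
  (p2 → p2): min(1, 1 − 0.4 + 0.4) = 1
  ¬p2: Łukasiewicz ¬ gives 1 − 0.4 = 0.6
  ¬p1: Łukasiewicz ¬ gives 1 − 0.9 = 0.1
  (¬p2 → ¬p1): min(1, 1 − 0.6 + 0.1) = 0.5
  ((¬p2 → ¬p1) → p1): min(1, 1 − 0.5 + 0.9) = 1
  ((p2 → p2) ∧ ((¬p2 → ¬p1) → p1)) = min(1, 1) = 1
  ¬p2: Łukasiewicz ¬ gives 1 − 0.4 = 0.6
  (¬p2 ∧ p2) = min(0.6, 0.4) = 0.4
  ¬(¬p2 ∧ p2): Łukasiewicz ¬ gives 1 − 0.4 = 0.6
  (((p2 → p2) ∧ ((¬p2 → ¬p1) → p1)) → ¬(¬p2 ∧ p2)): min(1, 1 − 1 + 0.6) = 0.6
  Łukasiewicz value = 0.6
Difference: 1 − 0.6 = 0.40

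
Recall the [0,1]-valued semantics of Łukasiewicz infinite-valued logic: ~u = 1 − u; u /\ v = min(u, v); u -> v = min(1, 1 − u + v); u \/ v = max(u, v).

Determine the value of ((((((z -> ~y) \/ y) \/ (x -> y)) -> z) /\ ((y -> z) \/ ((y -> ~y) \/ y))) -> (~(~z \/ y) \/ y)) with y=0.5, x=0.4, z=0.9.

~y: Łukasiewicz ¬ gives 1 − 0.5 = 0.5
(z -> ~y): min(1, 1 − 0.9 + 0.5) = 0.6
((z -> ~y) \/ y) = max(0.6, 0.5) = 0.6
(x -> y): min(1, 1 − 0.4 + 0.5) = 1
(((z -> ~y) \/ y) \/ (x -> y)) = max(0.6, 1) = 1
((((z -> ~y) \/ y) \/ (x -> y)) -> z): min(1, 1 − 1 + 0.9) = 0.9
(y -> z): min(1, 1 − 0.5 + 0.9) = 1
~y: Łukasiewicz ¬ gives 1 − 0.5 = 0.5
(y -> ~y): min(1, 1 − 0.5 + 0.5) = 1
((y -> ~y) \/ y) = max(1, 0.5) = 1
((y -> z) \/ ((y -> ~y) \/ y)) = max(1, 1) = 1
(((((z -> ~y) \/ y) \/ (x -> y)) -> z) /\ ((y -> z) \/ ((y -> ~y) \/ y))) = min(0.9, 1) = 0.9
~z: Łukasiewicz ¬ gives 1 − 0.9 = 0.1
(~z \/ y) = max(0.1, 0.5) = 0.5
~(~z \/ y): Łukasiewicz ¬ gives 1 − 0.5 = 0.5
(~(~z \/ y) \/ y) = max(0.5, 0.5) = 0.5
((((((z -> ~y) \/ y) \/ (x -> y)) -> z) /\ ((y -> z) \/ ((y -> ~y) \/ y))) -> (~(~z \/ y) \/ y)): min(1, 1 − 0.9 + 0.5) = 0.6

0.60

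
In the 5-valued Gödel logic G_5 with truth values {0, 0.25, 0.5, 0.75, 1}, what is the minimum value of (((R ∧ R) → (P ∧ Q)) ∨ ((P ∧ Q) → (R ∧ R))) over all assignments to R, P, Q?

Every assignment gives 1. For instance at R = 0, P = 0, Q = 0:
  (R ∧ R) = min(0, 0) = 0
  (P ∧ Q) = min(0, 0) = 0
  ((R ∧ R) → (P ∧ Q)): 0 ≤ 0, so result = 1
  (P ∧ Q) = min(0, 0) = 0
  (R ∧ R) = min(0, 0) = 0
  ((P ∧ Q) → (R ∧ R)): 0 ≤ 0, so result = 1
  (((R ∧ R) → (P ∧ Q)) ∨ ((P ∧ Q) → (R ∧ R))) = max(1, 1) = 1
All 125 assignments give value 1 — the formula is a G_5-tautology.

1.00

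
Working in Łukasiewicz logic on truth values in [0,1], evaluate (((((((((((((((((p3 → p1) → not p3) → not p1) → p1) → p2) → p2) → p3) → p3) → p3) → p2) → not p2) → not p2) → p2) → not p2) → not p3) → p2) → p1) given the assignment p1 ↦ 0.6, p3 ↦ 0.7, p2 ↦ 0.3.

(p3 → p1): min(1, 1 − 0.7 + 0.6) = 0.9
not p3: Łukasiewicz ¬ gives 1 − 0.7 = 0.3
((p3 → p1) → not p3): min(1, 1 − 0.9 + 0.3) = 0.4
not p1: Łukasiewicz ¬ gives 1 − 0.6 = 0.4
(((p3 → p1) → not p3) → not p1): min(1, 1 − 0.4 + 0.4) = 1
((((p3 → p1) → not p3) → not p1) → p1): min(1, 1 − 1 + 0.6) = 0.6
(((((p3 → p1) → not p3) → not p1) → p1) → p2): min(1, 1 − 0.6 + 0.3) = 0.7
((((((p3 → p1) → not p3) → not p1) → p1) → p2) → p2): min(1, 1 − 0.7 + 0.3) = 0.6
(((((((p3 → p1) → not p3) → not p1) → p1) → p2) → p2) → p3): min(1, 1 − 0.6 + 0.7) = 1
((((((((p3 → p1) → not p3) → not p1) → p1) → p2) → p2) → p3) → p3): min(1, 1 − 1 + 0.7) = 0.7
(((((((((p3 → p1) → not p3) → not p1) → p1) → p2) → p2) → p3) → p3) → p3): min(1, 1 − 0.7 + 0.7) = 1
((((((((((p3 → p1) → not p3) → not p1) → p1) → p2) → p2) → p3) → p3) → p3) → p2): min(1, 1 − 1 + 0.3) = 0.3
not p2: Łukasiewicz ¬ gives 1 − 0.3 = 0.7
(((((((((((p3 → p1) → not p3) → not p1) → p1) → p2) → p2) → p3) → p3) → p3) → p2) → not p2): min(1, 1 − 0.3 + 0.7) = 1
not p2: Łukasiewicz ¬ gives 1 − 0.3 = 0.7
((((((((((((p3 → p1) → not p3) → not p1) → p1) → p2) → p2) → p3) → p3) → p3) → p2) → not p2) → not p2): min(1, 1 − 1 + 0.7) = 0.7
(((((((((((((p3 → p1) → not p3) → not p1) → p1) → p2) → p2) → p3) → p3) → p3) → p2) → not p2) → not p2) → p2): min(1, 1 − 0.7 + 0.3) = 0.6
not p2: Łukasiewicz ¬ gives 1 − 0.3 = 0.7
((((((((((((((p3 → p1) → not p3) → not p1) → p1) → p2) → p2) → p3) → p3) → p3) → p2) → not p2) → not p2) → p2) → not p2): min(1, 1 − 0.6 + 0.7) = 1
not p3: Łukasiewicz ¬ gives 1 − 0.7 = 0.3
(((((((((((((((p3 → p1) → not p3) → not p1) → p1) → p2) → p2) → p3) → p3) → p3) → p2) → not p2) → not p2) → p2) → not p2) → not p3): min(1, 1 − 1 + 0.3) = 0.3
((((((((((((((((p3 → p1) → not p3) → not p1) → p1) → p2) → p2) → p3) → p3) → p3) → p2) → not p2) → not p2) → p2) → not p2) → not p3) → p2): min(1, 1 − 0.3 + 0.3) = 1
(((((((((((((((((p3 → p1) → not p3) → not p1) → p1) → p2) → p2) → p3) → p3) → p3) → p2) → not p2) → not p2) → p2) → not p2) → not p3) → p2) → p1): min(1, 1 − 1 + 0.6) = 0.6

0.60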